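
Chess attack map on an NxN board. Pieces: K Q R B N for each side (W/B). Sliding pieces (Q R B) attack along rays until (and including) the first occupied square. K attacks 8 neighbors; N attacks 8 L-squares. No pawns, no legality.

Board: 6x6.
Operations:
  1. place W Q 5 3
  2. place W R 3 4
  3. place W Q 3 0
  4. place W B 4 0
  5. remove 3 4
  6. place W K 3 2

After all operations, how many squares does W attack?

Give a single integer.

Op 1: place WQ@(5,3)
Op 2: place WR@(3,4)
Op 3: place WQ@(3,0)
Op 4: place WB@(4,0)
Op 5: remove (3,4)
Op 6: place WK@(3,2)
Per-piece attacks for W:
  WQ@(3,0): attacks (3,1) (3,2) (4,0) (2,0) (1,0) (0,0) (4,1) (5,2) (2,1) (1,2) (0,3) [ray(0,1) blocked at (3,2); ray(1,0) blocked at (4,0)]
  WK@(3,2): attacks (3,3) (3,1) (4,2) (2,2) (4,3) (4,1) (2,3) (2,1)
  WB@(4,0): attacks (5,1) (3,1) (2,2) (1,3) (0,4)
  WQ@(5,3): attacks (5,4) (5,5) (5,2) (5,1) (5,0) (4,3) (3,3) (2,3) (1,3) (0,3) (4,4) (3,5) (4,2) (3,1) (2,0)
Union (24 distinct): (0,0) (0,3) (0,4) (1,0) (1,2) (1,3) (2,0) (2,1) (2,2) (2,3) (3,1) (3,2) (3,3) (3,5) (4,0) (4,1) (4,2) (4,3) (4,4) (5,0) (5,1) (5,2) (5,4) (5,5)

Answer: 24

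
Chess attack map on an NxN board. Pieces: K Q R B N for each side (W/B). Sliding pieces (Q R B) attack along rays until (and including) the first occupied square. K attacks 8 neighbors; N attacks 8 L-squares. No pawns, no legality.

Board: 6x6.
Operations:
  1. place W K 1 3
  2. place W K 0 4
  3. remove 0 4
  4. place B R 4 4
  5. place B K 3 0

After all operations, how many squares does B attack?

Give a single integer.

Answer: 13

Derivation:
Op 1: place WK@(1,3)
Op 2: place WK@(0,4)
Op 3: remove (0,4)
Op 4: place BR@(4,4)
Op 5: place BK@(3,0)
Per-piece attacks for B:
  BK@(3,0): attacks (3,1) (4,0) (2,0) (4,1) (2,1)
  BR@(4,4): attacks (4,5) (4,3) (4,2) (4,1) (4,0) (5,4) (3,4) (2,4) (1,4) (0,4)
Union (13 distinct): (0,4) (1,4) (2,0) (2,1) (2,4) (3,1) (3,4) (4,0) (4,1) (4,2) (4,3) (4,5) (5,4)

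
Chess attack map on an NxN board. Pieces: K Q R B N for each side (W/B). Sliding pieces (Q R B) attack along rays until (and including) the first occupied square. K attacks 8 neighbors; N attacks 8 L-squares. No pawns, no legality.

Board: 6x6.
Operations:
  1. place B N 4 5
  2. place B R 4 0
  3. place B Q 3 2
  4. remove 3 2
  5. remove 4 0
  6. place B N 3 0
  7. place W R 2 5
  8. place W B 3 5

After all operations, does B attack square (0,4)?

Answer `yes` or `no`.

Answer: no

Derivation:
Op 1: place BN@(4,5)
Op 2: place BR@(4,0)
Op 3: place BQ@(3,2)
Op 4: remove (3,2)
Op 5: remove (4,0)
Op 6: place BN@(3,0)
Op 7: place WR@(2,5)
Op 8: place WB@(3,5)
Per-piece attacks for B:
  BN@(3,0): attacks (4,2) (5,1) (2,2) (1,1)
  BN@(4,5): attacks (5,3) (3,3) (2,4)
B attacks (0,4): no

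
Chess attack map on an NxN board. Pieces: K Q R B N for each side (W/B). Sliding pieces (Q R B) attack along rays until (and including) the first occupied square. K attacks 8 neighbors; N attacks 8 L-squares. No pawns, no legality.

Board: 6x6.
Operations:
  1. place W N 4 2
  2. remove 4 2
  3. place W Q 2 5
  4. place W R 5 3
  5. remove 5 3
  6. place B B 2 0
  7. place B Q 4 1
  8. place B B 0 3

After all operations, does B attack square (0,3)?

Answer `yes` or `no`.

Op 1: place WN@(4,2)
Op 2: remove (4,2)
Op 3: place WQ@(2,5)
Op 4: place WR@(5,3)
Op 5: remove (5,3)
Op 6: place BB@(2,0)
Op 7: place BQ@(4,1)
Op 8: place BB@(0,3)
Per-piece attacks for B:
  BB@(0,3): attacks (1,4) (2,5) (1,2) (2,1) (3,0) [ray(1,1) blocked at (2,5)]
  BB@(2,0): attacks (3,1) (4,2) (5,3) (1,1) (0,2)
  BQ@(4,1): attacks (4,2) (4,3) (4,4) (4,5) (4,0) (5,1) (3,1) (2,1) (1,1) (0,1) (5,2) (5,0) (3,2) (2,3) (1,4) (0,5) (3,0)
B attacks (0,3): no

Answer: no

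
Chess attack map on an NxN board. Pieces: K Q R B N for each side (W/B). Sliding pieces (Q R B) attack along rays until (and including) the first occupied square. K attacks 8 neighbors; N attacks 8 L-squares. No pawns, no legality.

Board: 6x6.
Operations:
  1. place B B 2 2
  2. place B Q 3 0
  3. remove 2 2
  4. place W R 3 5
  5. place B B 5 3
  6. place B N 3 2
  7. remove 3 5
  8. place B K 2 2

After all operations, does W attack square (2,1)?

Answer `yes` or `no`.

Answer: no

Derivation:
Op 1: place BB@(2,2)
Op 2: place BQ@(3,0)
Op 3: remove (2,2)
Op 4: place WR@(3,5)
Op 5: place BB@(5,3)
Op 6: place BN@(3,2)
Op 7: remove (3,5)
Op 8: place BK@(2,2)
Per-piece attacks for W:
W attacks (2,1): no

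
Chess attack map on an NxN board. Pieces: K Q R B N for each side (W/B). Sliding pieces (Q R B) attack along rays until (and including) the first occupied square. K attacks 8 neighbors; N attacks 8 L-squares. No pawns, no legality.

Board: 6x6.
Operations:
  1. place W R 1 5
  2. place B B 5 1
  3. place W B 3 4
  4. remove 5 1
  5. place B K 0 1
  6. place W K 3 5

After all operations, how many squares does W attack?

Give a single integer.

Op 1: place WR@(1,5)
Op 2: place BB@(5,1)
Op 3: place WB@(3,4)
Op 4: remove (5,1)
Op 5: place BK@(0,1)
Op 6: place WK@(3,5)
Per-piece attacks for W:
  WR@(1,5): attacks (1,4) (1,3) (1,2) (1,1) (1,0) (2,5) (3,5) (0,5) [ray(1,0) blocked at (3,5)]
  WB@(3,4): attacks (4,5) (4,3) (5,2) (2,5) (2,3) (1,2) (0,1) [ray(-1,-1) blocked at (0,1)]
  WK@(3,5): attacks (3,4) (4,5) (2,5) (4,4) (2,4)
Union (16 distinct): (0,1) (0,5) (1,0) (1,1) (1,2) (1,3) (1,4) (2,3) (2,4) (2,5) (3,4) (3,5) (4,3) (4,4) (4,5) (5,2)

Answer: 16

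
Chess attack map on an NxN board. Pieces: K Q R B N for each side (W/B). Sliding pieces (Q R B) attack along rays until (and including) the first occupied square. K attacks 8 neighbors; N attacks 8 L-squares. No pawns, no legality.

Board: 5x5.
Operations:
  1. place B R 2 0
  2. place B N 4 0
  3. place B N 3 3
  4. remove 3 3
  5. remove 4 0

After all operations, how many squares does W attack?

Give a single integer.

Answer: 0

Derivation:
Op 1: place BR@(2,0)
Op 2: place BN@(4,0)
Op 3: place BN@(3,3)
Op 4: remove (3,3)
Op 5: remove (4,0)
Per-piece attacks for W:
Union (0 distinct): (none)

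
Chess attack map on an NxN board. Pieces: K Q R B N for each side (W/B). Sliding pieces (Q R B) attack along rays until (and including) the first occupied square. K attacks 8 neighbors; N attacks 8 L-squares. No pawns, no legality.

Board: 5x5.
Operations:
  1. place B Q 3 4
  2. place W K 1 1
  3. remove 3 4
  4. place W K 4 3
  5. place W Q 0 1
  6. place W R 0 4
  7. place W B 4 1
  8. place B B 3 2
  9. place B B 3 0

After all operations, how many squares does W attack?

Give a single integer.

Op 1: place BQ@(3,4)
Op 2: place WK@(1,1)
Op 3: remove (3,4)
Op 4: place WK@(4,3)
Op 5: place WQ@(0,1)
Op 6: place WR@(0,4)
Op 7: place WB@(4,1)
Op 8: place BB@(3,2)
Op 9: place BB@(3,0)
Per-piece attacks for W:
  WQ@(0,1): attacks (0,2) (0,3) (0,4) (0,0) (1,1) (1,2) (2,3) (3,4) (1,0) [ray(0,1) blocked at (0,4); ray(1,0) blocked at (1,1)]
  WR@(0,4): attacks (0,3) (0,2) (0,1) (1,4) (2,4) (3,4) (4,4) [ray(0,-1) blocked at (0,1)]
  WK@(1,1): attacks (1,2) (1,0) (2,1) (0,1) (2,2) (2,0) (0,2) (0,0)
  WB@(4,1): attacks (3,2) (3,0) [ray(-1,1) blocked at (3,2); ray(-1,-1) blocked at (3,0)]
  WK@(4,3): attacks (4,4) (4,2) (3,3) (3,4) (3,2)
Union (20 distinct): (0,0) (0,1) (0,2) (0,3) (0,4) (1,0) (1,1) (1,2) (1,4) (2,0) (2,1) (2,2) (2,3) (2,4) (3,0) (3,2) (3,3) (3,4) (4,2) (4,4)

Answer: 20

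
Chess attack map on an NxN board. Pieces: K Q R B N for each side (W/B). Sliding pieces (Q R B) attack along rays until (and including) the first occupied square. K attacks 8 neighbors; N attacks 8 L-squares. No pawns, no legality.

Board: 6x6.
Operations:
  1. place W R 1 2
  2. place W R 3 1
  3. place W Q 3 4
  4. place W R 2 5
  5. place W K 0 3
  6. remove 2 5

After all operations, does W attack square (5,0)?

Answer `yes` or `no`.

Op 1: place WR@(1,2)
Op 2: place WR@(3,1)
Op 3: place WQ@(3,4)
Op 4: place WR@(2,5)
Op 5: place WK@(0,3)
Op 6: remove (2,5)
Per-piece attacks for W:
  WK@(0,3): attacks (0,4) (0,2) (1,3) (1,4) (1,2)
  WR@(1,2): attacks (1,3) (1,4) (1,5) (1,1) (1,0) (2,2) (3,2) (4,2) (5,2) (0,2)
  WR@(3,1): attacks (3,2) (3,3) (3,4) (3,0) (4,1) (5,1) (2,1) (1,1) (0,1) [ray(0,1) blocked at (3,4)]
  WQ@(3,4): attacks (3,5) (3,3) (3,2) (3,1) (4,4) (5,4) (2,4) (1,4) (0,4) (4,5) (4,3) (5,2) (2,5) (2,3) (1,2) [ray(0,-1) blocked at (3,1); ray(-1,-1) blocked at (1,2)]
W attacks (5,0): no

Answer: no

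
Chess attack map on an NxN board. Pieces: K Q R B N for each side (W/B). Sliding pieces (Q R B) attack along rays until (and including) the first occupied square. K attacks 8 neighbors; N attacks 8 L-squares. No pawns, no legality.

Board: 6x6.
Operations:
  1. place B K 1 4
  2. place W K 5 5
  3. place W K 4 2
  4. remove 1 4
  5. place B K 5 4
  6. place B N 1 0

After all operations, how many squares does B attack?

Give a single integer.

Answer: 8

Derivation:
Op 1: place BK@(1,4)
Op 2: place WK@(5,5)
Op 3: place WK@(4,2)
Op 4: remove (1,4)
Op 5: place BK@(5,4)
Op 6: place BN@(1,0)
Per-piece attacks for B:
  BN@(1,0): attacks (2,2) (3,1) (0,2)
  BK@(5,4): attacks (5,5) (5,3) (4,4) (4,5) (4,3)
Union (8 distinct): (0,2) (2,2) (3,1) (4,3) (4,4) (4,5) (5,3) (5,5)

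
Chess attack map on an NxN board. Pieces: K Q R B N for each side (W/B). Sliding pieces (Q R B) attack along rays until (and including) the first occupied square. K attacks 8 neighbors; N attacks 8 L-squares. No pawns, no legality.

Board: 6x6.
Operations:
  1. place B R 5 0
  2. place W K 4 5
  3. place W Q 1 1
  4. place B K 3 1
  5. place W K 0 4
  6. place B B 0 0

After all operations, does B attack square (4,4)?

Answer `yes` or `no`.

Answer: no

Derivation:
Op 1: place BR@(5,0)
Op 2: place WK@(4,5)
Op 3: place WQ@(1,1)
Op 4: place BK@(3,1)
Op 5: place WK@(0,4)
Op 6: place BB@(0,0)
Per-piece attacks for B:
  BB@(0,0): attacks (1,1) [ray(1,1) blocked at (1,1)]
  BK@(3,1): attacks (3,2) (3,0) (4,1) (2,1) (4,2) (4,0) (2,2) (2,0)
  BR@(5,0): attacks (5,1) (5,2) (5,3) (5,4) (5,5) (4,0) (3,0) (2,0) (1,0) (0,0) [ray(-1,0) blocked at (0,0)]
B attacks (4,4): no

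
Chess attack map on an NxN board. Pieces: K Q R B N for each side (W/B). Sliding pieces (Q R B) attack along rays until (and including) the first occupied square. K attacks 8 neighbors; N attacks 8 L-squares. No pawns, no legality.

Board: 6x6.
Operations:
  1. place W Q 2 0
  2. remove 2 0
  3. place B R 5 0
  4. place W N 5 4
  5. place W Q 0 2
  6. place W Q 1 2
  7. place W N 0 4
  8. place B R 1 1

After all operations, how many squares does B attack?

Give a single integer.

Answer: 14

Derivation:
Op 1: place WQ@(2,0)
Op 2: remove (2,0)
Op 3: place BR@(5,0)
Op 4: place WN@(5,4)
Op 5: place WQ@(0,2)
Op 6: place WQ@(1,2)
Op 7: place WN@(0,4)
Op 8: place BR@(1,1)
Per-piece attacks for B:
  BR@(1,1): attacks (1,2) (1,0) (2,1) (3,1) (4,1) (5,1) (0,1) [ray(0,1) blocked at (1,2)]
  BR@(5,0): attacks (5,1) (5,2) (5,3) (5,4) (4,0) (3,0) (2,0) (1,0) (0,0) [ray(0,1) blocked at (5,4)]
Union (14 distinct): (0,0) (0,1) (1,0) (1,2) (2,0) (2,1) (3,0) (3,1) (4,0) (4,1) (5,1) (5,2) (5,3) (5,4)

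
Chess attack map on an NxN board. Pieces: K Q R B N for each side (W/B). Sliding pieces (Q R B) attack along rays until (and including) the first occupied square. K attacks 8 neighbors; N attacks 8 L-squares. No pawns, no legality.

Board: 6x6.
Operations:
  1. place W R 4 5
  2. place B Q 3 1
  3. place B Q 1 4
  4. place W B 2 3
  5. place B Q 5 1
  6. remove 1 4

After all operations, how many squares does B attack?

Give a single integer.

Answer: 24

Derivation:
Op 1: place WR@(4,5)
Op 2: place BQ@(3,1)
Op 3: place BQ@(1,4)
Op 4: place WB@(2,3)
Op 5: place BQ@(5,1)
Op 6: remove (1,4)
Per-piece attacks for B:
  BQ@(3,1): attacks (3,2) (3,3) (3,4) (3,5) (3,0) (4,1) (5,1) (2,1) (1,1) (0,1) (4,2) (5,3) (4,0) (2,2) (1,3) (0,4) (2,0) [ray(1,0) blocked at (5,1)]
  BQ@(5,1): attacks (5,2) (5,3) (5,4) (5,5) (5,0) (4,1) (3,1) (4,2) (3,3) (2,4) (1,5) (4,0) [ray(-1,0) blocked at (3,1)]
Union (24 distinct): (0,1) (0,4) (1,1) (1,3) (1,5) (2,0) (2,1) (2,2) (2,4) (3,0) (3,1) (3,2) (3,3) (3,4) (3,5) (4,0) (4,1) (4,2) (5,0) (5,1) (5,2) (5,3) (5,4) (5,5)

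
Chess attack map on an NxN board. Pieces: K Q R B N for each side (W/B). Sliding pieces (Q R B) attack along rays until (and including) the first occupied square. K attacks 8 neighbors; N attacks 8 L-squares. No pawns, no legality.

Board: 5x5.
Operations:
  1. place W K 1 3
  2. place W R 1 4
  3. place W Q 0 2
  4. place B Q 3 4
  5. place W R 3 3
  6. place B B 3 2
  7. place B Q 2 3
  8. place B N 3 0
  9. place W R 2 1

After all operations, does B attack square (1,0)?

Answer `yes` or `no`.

Answer: no

Derivation:
Op 1: place WK@(1,3)
Op 2: place WR@(1,4)
Op 3: place WQ@(0,2)
Op 4: place BQ@(3,4)
Op 5: place WR@(3,3)
Op 6: place BB@(3,2)
Op 7: place BQ@(2,3)
Op 8: place BN@(3,0)
Op 9: place WR@(2,1)
Per-piece attacks for B:
  BQ@(2,3): attacks (2,4) (2,2) (2,1) (3,3) (1,3) (3,4) (3,2) (1,4) (1,2) (0,1) [ray(0,-1) blocked at (2,1); ray(1,0) blocked at (3,3); ray(-1,0) blocked at (1,3); ray(1,1) blocked at (3,4); ray(1,-1) blocked at (3,2); ray(-1,1) blocked at (1,4)]
  BN@(3,0): attacks (4,2) (2,2) (1,1)
  BB@(3,2): attacks (4,3) (4,1) (2,3) (2,1) [ray(-1,1) blocked at (2,3); ray(-1,-1) blocked at (2,1)]
  BQ@(3,4): attacks (3,3) (4,4) (2,4) (1,4) (4,3) (2,3) [ray(0,-1) blocked at (3,3); ray(-1,0) blocked at (1,4); ray(-1,-1) blocked at (2,3)]
B attacks (1,0): no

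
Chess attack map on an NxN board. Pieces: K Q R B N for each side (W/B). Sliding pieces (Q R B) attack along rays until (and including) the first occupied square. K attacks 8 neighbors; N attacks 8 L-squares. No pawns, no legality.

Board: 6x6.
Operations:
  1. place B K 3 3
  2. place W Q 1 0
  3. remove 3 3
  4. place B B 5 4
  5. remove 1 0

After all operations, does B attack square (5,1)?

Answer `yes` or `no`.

Op 1: place BK@(3,3)
Op 2: place WQ@(1,0)
Op 3: remove (3,3)
Op 4: place BB@(5,4)
Op 5: remove (1,0)
Per-piece attacks for B:
  BB@(5,4): attacks (4,5) (4,3) (3,2) (2,1) (1,0)
B attacks (5,1): no

Answer: no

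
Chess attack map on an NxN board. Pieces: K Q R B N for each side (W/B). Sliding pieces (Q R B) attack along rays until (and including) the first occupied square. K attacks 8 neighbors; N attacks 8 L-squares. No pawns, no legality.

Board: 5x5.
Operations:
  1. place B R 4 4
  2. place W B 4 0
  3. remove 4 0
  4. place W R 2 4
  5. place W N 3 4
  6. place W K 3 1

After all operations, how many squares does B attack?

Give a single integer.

Op 1: place BR@(4,4)
Op 2: place WB@(4,0)
Op 3: remove (4,0)
Op 4: place WR@(2,4)
Op 5: place WN@(3,4)
Op 6: place WK@(3,1)
Per-piece attacks for B:
  BR@(4,4): attacks (4,3) (4,2) (4,1) (4,0) (3,4) [ray(-1,0) blocked at (3,4)]
Union (5 distinct): (3,4) (4,0) (4,1) (4,2) (4,3)

Answer: 5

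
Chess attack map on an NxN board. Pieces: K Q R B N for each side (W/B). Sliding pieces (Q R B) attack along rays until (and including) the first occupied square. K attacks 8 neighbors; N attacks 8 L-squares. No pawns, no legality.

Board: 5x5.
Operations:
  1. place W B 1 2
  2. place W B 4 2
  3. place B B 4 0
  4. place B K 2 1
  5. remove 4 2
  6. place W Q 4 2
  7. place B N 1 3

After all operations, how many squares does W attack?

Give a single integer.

Answer: 16

Derivation:
Op 1: place WB@(1,2)
Op 2: place WB@(4,2)
Op 3: place BB@(4,0)
Op 4: place BK@(2,1)
Op 5: remove (4,2)
Op 6: place WQ@(4,2)
Op 7: place BN@(1,3)
Per-piece attacks for W:
  WB@(1,2): attacks (2,3) (3,4) (2,1) (0,3) (0,1) [ray(1,-1) blocked at (2,1)]
  WQ@(4,2): attacks (4,3) (4,4) (4,1) (4,0) (3,2) (2,2) (1,2) (3,3) (2,4) (3,1) (2,0) [ray(0,-1) blocked at (4,0); ray(-1,0) blocked at (1,2)]
Union (16 distinct): (0,1) (0,3) (1,2) (2,0) (2,1) (2,2) (2,3) (2,4) (3,1) (3,2) (3,3) (3,4) (4,0) (4,1) (4,3) (4,4)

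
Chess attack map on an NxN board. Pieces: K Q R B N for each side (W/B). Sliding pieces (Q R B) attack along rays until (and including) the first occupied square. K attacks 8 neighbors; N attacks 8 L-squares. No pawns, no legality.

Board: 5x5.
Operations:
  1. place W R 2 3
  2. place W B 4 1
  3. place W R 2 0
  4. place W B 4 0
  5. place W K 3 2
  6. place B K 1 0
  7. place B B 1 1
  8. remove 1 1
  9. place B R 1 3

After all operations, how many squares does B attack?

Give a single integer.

Op 1: place WR@(2,3)
Op 2: place WB@(4,1)
Op 3: place WR@(2,0)
Op 4: place WB@(4,0)
Op 5: place WK@(3,2)
Op 6: place BK@(1,0)
Op 7: place BB@(1,1)
Op 8: remove (1,1)
Op 9: place BR@(1,3)
Per-piece attacks for B:
  BK@(1,0): attacks (1,1) (2,0) (0,0) (2,1) (0,1)
  BR@(1,3): attacks (1,4) (1,2) (1,1) (1,0) (2,3) (0,3) [ray(0,-1) blocked at (1,0); ray(1,0) blocked at (2,3)]
Union (10 distinct): (0,0) (0,1) (0,3) (1,0) (1,1) (1,2) (1,4) (2,0) (2,1) (2,3)

Answer: 10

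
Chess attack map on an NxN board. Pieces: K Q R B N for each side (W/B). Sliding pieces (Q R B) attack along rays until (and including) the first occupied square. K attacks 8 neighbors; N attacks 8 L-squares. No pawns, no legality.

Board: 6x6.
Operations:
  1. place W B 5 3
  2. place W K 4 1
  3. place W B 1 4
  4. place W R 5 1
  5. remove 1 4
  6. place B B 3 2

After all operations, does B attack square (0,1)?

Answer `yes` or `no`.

Op 1: place WB@(5,3)
Op 2: place WK@(4,1)
Op 3: place WB@(1,4)
Op 4: place WR@(5,1)
Op 5: remove (1,4)
Op 6: place BB@(3,2)
Per-piece attacks for B:
  BB@(3,2): attacks (4,3) (5,4) (4,1) (2,3) (1,4) (0,5) (2,1) (1,0) [ray(1,-1) blocked at (4,1)]
B attacks (0,1): no

Answer: no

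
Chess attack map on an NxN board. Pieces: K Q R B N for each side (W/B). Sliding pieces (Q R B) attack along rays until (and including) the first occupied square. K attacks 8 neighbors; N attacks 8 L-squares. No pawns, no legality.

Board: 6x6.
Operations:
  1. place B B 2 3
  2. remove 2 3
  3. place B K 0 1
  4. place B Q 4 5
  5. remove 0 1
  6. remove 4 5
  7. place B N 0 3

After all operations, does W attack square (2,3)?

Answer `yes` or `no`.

Op 1: place BB@(2,3)
Op 2: remove (2,3)
Op 3: place BK@(0,1)
Op 4: place BQ@(4,5)
Op 5: remove (0,1)
Op 6: remove (4,5)
Op 7: place BN@(0,3)
Per-piece attacks for W:
W attacks (2,3): no

Answer: no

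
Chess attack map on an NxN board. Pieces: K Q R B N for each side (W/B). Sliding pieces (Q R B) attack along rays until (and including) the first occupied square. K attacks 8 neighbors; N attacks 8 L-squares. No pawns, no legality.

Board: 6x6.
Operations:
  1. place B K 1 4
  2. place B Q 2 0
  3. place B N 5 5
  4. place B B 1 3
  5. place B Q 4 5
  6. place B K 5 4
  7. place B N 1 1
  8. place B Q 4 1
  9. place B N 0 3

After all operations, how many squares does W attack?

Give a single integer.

Answer: 0

Derivation:
Op 1: place BK@(1,4)
Op 2: place BQ@(2,0)
Op 3: place BN@(5,5)
Op 4: place BB@(1,3)
Op 5: place BQ@(4,5)
Op 6: place BK@(5,4)
Op 7: place BN@(1,1)
Op 8: place BQ@(4,1)
Op 9: place BN@(0,3)
Per-piece attacks for W:
Union (0 distinct): (none)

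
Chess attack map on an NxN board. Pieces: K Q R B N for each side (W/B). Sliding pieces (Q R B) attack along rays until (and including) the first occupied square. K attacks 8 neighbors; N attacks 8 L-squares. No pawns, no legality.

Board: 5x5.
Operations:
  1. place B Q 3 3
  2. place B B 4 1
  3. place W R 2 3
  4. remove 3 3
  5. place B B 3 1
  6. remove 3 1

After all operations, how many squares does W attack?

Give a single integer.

Answer: 8

Derivation:
Op 1: place BQ@(3,3)
Op 2: place BB@(4,1)
Op 3: place WR@(2,3)
Op 4: remove (3,3)
Op 5: place BB@(3,1)
Op 6: remove (3,1)
Per-piece attacks for W:
  WR@(2,3): attacks (2,4) (2,2) (2,1) (2,0) (3,3) (4,3) (1,3) (0,3)
Union (8 distinct): (0,3) (1,3) (2,0) (2,1) (2,2) (2,4) (3,3) (4,3)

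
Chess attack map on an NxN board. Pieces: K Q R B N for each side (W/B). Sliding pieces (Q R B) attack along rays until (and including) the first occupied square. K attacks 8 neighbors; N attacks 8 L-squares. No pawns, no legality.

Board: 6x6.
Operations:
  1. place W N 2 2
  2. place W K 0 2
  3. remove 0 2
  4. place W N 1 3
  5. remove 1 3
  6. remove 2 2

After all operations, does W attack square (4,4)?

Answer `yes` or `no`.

Op 1: place WN@(2,2)
Op 2: place WK@(0,2)
Op 3: remove (0,2)
Op 4: place WN@(1,3)
Op 5: remove (1,3)
Op 6: remove (2,2)
Per-piece attacks for W:
W attacks (4,4): no

Answer: no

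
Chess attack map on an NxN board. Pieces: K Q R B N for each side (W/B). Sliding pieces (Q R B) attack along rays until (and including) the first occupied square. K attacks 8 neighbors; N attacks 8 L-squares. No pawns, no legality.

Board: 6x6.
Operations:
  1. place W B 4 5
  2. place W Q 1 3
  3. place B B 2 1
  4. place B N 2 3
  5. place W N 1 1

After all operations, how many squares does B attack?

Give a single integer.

Op 1: place WB@(4,5)
Op 2: place WQ@(1,3)
Op 3: place BB@(2,1)
Op 4: place BN@(2,3)
Op 5: place WN@(1,1)
Per-piece attacks for B:
  BB@(2,1): attacks (3,2) (4,3) (5,4) (3,0) (1,2) (0,3) (1,0)
  BN@(2,3): attacks (3,5) (4,4) (1,5) (0,4) (3,1) (4,2) (1,1) (0,2)
Union (15 distinct): (0,2) (0,3) (0,4) (1,0) (1,1) (1,2) (1,5) (3,0) (3,1) (3,2) (3,5) (4,2) (4,3) (4,4) (5,4)

Answer: 15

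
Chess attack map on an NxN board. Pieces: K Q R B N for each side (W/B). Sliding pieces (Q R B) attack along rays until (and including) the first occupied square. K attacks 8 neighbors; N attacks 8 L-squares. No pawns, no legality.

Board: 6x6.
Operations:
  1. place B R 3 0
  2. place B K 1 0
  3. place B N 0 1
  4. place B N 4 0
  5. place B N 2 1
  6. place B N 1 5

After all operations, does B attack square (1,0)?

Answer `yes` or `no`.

Answer: yes

Derivation:
Op 1: place BR@(3,0)
Op 2: place BK@(1,0)
Op 3: place BN@(0,1)
Op 4: place BN@(4,0)
Op 5: place BN@(2,1)
Op 6: place BN@(1,5)
Per-piece attacks for B:
  BN@(0,1): attacks (1,3) (2,2) (2,0)
  BK@(1,0): attacks (1,1) (2,0) (0,0) (2,1) (0,1)
  BN@(1,5): attacks (2,3) (3,4) (0,3)
  BN@(2,1): attacks (3,3) (4,2) (1,3) (0,2) (4,0) (0,0)
  BR@(3,0): attacks (3,1) (3,2) (3,3) (3,4) (3,5) (4,0) (2,0) (1,0) [ray(1,0) blocked at (4,0); ray(-1,0) blocked at (1,0)]
  BN@(4,0): attacks (5,2) (3,2) (2,1)
B attacks (1,0): yes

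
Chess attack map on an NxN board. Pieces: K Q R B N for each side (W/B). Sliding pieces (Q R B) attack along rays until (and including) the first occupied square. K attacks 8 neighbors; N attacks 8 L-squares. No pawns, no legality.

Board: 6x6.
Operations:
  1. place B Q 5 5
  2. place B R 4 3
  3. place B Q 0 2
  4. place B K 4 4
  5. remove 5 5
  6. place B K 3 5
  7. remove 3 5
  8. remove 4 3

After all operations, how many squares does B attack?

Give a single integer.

Op 1: place BQ@(5,5)
Op 2: place BR@(4,3)
Op 3: place BQ@(0,2)
Op 4: place BK@(4,4)
Op 5: remove (5,5)
Op 6: place BK@(3,5)
Op 7: remove (3,5)
Op 8: remove (4,3)
Per-piece attacks for B:
  BQ@(0,2): attacks (0,3) (0,4) (0,5) (0,1) (0,0) (1,2) (2,2) (3,2) (4,2) (5,2) (1,3) (2,4) (3,5) (1,1) (2,0)
  BK@(4,4): attacks (4,5) (4,3) (5,4) (3,4) (5,5) (5,3) (3,5) (3,3)
Union (22 distinct): (0,0) (0,1) (0,3) (0,4) (0,5) (1,1) (1,2) (1,3) (2,0) (2,2) (2,4) (3,2) (3,3) (3,4) (3,5) (4,2) (4,3) (4,5) (5,2) (5,3) (5,4) (5,5)

Answer: 22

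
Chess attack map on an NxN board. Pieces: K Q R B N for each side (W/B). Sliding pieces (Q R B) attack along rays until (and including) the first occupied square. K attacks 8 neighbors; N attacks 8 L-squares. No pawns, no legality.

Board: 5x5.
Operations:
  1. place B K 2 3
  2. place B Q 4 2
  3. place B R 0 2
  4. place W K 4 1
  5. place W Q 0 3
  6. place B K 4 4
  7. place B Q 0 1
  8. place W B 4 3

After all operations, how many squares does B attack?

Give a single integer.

Op 1: place BK@(2,3)
Op 2: place BQ@(4,2)
Op 3: place BR@(0,2)
Op 4: place WK@(4,1)
Op 5: place WQ@(0,3)
Op 6: place BK@(4,4)
Op 7: place BQ@(0,1)
Op 8: place WB@(4,3)
Per-piece attacks for B:
  BQ@(0,1): attacks (0,2) (0,0) (1,1) (2,1) (3,1) (4,1) (1,2) (2,3) (1,0) [ray(0,1) blocked at (0,2); ray(1,0) blocked at (4,1); ray(1,1) blocked at (2,3)]
  BR@(0,2): attacks (0,3) (0,1) (1,2) (2,2) (3,2) (4,2) [ray(0,1) blocked at (0,3); ray(0,-1) blocked at (0,1); ray(1,0) blocked at (4,2)]
  BK@(2,3): attacks (2,4) (2,2) (3,3) (1,3) (3,4) (3,2) (1,4) (1,2)
  BQ@(4,2): attacks (4,3) (4,1) (3,2) (2,2) (1,2) (0,2) (3,3) (2,4) (3,1) (2,0) [ray(0,1) blocked at (4,3); ray(0,-1) blocked at (4,1); ray(-1,0) blocked at (0,2)]
  BK@(4,4): attacks (4,3) (3,4) (3,3)
Union (21 distinct): (0,0) (0,1) (0,2) (0,3) (1,0) (1,1) (1,2) (1,3) (1,4) (2,0) (2,1) (2,2) (2,3) (2,4) (3,1) (3,2) (3,3) (3,4) (4,1) (4,2) (4,3)

Answer: 21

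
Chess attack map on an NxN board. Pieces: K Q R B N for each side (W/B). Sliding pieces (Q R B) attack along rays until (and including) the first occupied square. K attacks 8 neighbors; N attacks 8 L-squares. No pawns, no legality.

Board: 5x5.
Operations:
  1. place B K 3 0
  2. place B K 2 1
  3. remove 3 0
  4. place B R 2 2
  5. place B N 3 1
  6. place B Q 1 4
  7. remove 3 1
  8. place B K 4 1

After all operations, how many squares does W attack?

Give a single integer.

Op 1: place BK@(3,0)
Op 2: place BK@(2,1)
Op 3: remove (3,0)
Op 4: place BR@(2,2)
Op 5: place BN@(3,1)
Op 6: place BQ@(1,4)
Op 7: remove (3,1)
Op 8: place BK@(4,1)
Per-piece attacks for W:
Union (0 distinct): (none)

Answer: 0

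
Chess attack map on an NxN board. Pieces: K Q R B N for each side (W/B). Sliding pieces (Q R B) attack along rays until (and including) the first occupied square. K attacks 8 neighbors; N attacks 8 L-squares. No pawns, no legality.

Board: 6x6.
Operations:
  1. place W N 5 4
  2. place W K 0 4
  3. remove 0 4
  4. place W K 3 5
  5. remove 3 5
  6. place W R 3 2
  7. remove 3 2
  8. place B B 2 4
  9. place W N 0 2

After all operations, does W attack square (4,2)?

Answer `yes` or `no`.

Answer: yes

Derivation:
Op 1: place WN@(5,4)
Op 2: place WK@(0,4)
Op 3: remove (0,4)
Op 4: place WK@(3,5)
Op 5: remove (3,5)
Op 6: place WR@(3,2)
Op 7: remove (3,2)
Op 8: place BB@(2,4)
Op 9: place WN@(0,2)
Per-piece attacks for W:
  WN@(0,2): attacks (1,4) (2,3) (1,0) (2,1)
  WN@(5,4): attacks (3,5) (4,2) (3,3)
W attacks (4,2): yes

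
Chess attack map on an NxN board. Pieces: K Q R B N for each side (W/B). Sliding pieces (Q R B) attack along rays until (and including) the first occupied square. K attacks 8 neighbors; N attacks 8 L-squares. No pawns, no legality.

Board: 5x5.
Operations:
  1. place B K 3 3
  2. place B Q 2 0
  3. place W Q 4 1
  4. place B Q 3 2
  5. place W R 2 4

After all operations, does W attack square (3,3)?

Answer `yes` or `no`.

Answer: no

Derivation:
Op 1: place BK@(3,3)
Op 2: place BQ@(2,0)
Op 3: place WQ@(4,1)
Op 4: place BQ@(3,2)
Op 5: place WR@(2,4)
Per-piece attacks for W:
  WR@(2,4): attacks (2,3) (2,2) (2,1) (2,0) (3,4) (4,4) (1,4) (0,4) [ray(0,-1) blocked at (2,0)]
  WQ@(4,1): attacks (4,2) (4,3) (4,4) (4,0) (3,1) (2,1) (1,1) (0,1) (3,2) (3,0) [ray(-1,1) blocked at (3,2)]
W attacks (3,3): no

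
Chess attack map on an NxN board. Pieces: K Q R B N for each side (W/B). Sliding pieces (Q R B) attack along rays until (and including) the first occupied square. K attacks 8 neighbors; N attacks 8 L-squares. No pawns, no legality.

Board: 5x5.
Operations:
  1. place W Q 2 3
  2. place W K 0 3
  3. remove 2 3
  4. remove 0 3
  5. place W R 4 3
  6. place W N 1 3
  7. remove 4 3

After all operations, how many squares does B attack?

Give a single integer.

Answer: 0

Derivation:
Op 1: place WQ@(2,3)
Op 2: place WK@(0,3)
Op 3: remove (2,3)
Op 4: remove (0,3)
Op 5: place WR@(4,3)
Op 6: place WN@(1,3)
Op 7: remove (4,3)
Per-piece attacks for B:
Union (0 distinct): (none)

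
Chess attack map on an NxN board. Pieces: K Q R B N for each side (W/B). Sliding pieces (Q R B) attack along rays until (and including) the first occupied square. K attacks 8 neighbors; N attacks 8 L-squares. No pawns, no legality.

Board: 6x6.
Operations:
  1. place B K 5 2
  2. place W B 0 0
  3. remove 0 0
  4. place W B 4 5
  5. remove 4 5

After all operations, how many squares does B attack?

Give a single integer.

Op 1: place BK@(5,2)
Op 2: place WB@(0,0)
Op 3: remove (0,0)
Op 4: place WB@(4,5)
Op 5: remove (4,5)
Per-piece attacks for B:
  BK@(5,2): attacks (5,3) (5,1) (4,2) (4,3) (4,1)
Union (5 distinct): (4,1) (4,2) (4,3) (5,1) (5,3)

Answer: 5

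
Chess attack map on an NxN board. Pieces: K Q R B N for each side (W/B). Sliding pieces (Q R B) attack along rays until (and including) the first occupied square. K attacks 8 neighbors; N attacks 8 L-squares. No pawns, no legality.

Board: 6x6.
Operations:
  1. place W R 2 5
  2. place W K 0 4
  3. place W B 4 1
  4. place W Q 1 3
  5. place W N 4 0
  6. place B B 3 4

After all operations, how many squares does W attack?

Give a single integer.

Answer: 27

Derivation:
Op 1: place WR@(2,5)
Op 2: place WK@(0,4)
Op 3: place WB@(4,1)
Op 4: place WQ@(1,3)
Op 5: place WN@(4,0)
Op 6: place BB@(3,4)
Per-piece attacks for W:
  WK@(0,4): attacks (0,5) (0,3) (1,4) (1,5) (1,3)
  WQ@(1,3): attacks (1,4) (1,5) (1,2) (1,1) (1,0) (2,3) (3,3) (4,3) (5,3) (0,3) (2,4) (3,5) (2,2) (3,1) (4,0) (0,4) (0,2) [ray(1,-1) blocked at (4,0); ray(-1,1) blocked at (0,4)]
  WR@(2,5): attacks (2,4) (2,3) (2,2) (2,1) (2,0) (3,5) (4,5) (5,5) (1,5) (0,5)
  WN@(4,0): attacks (5,2) (3,2) (2,1)
  WB@(4,1): attacks (5,2) (5,0) (3,2) (2,3) (1,4) (0,5) (3,0)
Union (27 distinct): (0,2) (0,3) (0,4) (0,5) (1,0) (1,1) (1,2) (1,3) (1,4) (1,5) (2,0) (2,1) (2,2) (2,3) (2,4) (3,0) (3,1) (3,2) (3,3) (3,5) (4,0) (4,3) (4,5) (5,0) (5,2) (5,3) (5,5)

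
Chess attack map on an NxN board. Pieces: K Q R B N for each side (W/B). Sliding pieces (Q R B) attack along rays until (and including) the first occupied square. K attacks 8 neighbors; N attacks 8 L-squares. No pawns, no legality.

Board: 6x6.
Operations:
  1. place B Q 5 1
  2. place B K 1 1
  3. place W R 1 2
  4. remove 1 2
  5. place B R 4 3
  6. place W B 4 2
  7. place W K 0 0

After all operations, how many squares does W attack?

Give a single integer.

Answer: 10

Derivation:
Op 1: place BQ@(5,1)
Op 2: place BK@(1,1)
Op 3: place WR@(1,2)
Op 4: remove (1,2)
Op 5: place BR@(4,3)
Op 6: place WB@(4,2)
Op 7: place WK@(0,0)
Per-piece attacks for W:
  WK@(0,0): attacks (0,1) (1,0) (1,1)
  WB@(4,2): attacks (5,3) (5,1) (3,3) (2,4) (1,5) (3,1) (2,0) [ray(1,-1) blocked at (5,1)]
Union (10 distinct): (0,1) (1,0) (1,1) (1,5) (2,0) (2,4) (3,1) (3,3) (5,1) (5,3)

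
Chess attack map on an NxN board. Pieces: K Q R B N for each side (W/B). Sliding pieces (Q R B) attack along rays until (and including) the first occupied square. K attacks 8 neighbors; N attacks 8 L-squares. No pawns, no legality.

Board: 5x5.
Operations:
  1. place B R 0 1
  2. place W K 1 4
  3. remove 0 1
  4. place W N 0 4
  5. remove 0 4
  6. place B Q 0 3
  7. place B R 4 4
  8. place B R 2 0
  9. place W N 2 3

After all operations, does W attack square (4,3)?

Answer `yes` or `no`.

Answer: no

Derivation:
Op 1: place BR@(0,1)
Op 2: place WK@(1,4)
Op 3: remove (0,1)
Op 4: place WN@(0,4)
Op 5: remove (0,4)
Op 6: place BQ@(0,3)
Op 7: place BR@(4,4)
Op 8: place BR@(2,0)
Op 9: place WN@(2,3)
Per-piece attacks for W:
  WK@(1,4): attacks (1,3) (2,4) (0,4) (2,3) (0,3)
  WN@(2,3): attacks (4,4) (0,4) (3,1) (4,2) (1,1) (0,2)
W attacks (4,3): no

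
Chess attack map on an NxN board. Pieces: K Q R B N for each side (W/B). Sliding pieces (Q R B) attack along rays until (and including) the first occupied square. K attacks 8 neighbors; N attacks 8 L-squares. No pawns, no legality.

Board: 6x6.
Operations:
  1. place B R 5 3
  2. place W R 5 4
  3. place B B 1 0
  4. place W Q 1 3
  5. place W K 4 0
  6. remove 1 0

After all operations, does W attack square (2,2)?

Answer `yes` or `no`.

Op 1: place BR@(5,3)
Op 2: place WR@(5,4)
Op 3: place BB@(1,0)
Op 4: place WQ@(1,3)
Op 5: place WK@(4,0)
Op 6: remove (1,0)
Per-piece attacks for W:
  WQ@(1,3): attacks (1,4) (1,5) (1,2) (1,1) (1,0) (2,3) (3,3) (4,3) (5,3) (0,3) (2,4) (3,5) (2,2) (3,1) (4,0) (0,4) (0,2) [ray(1,0) blocked at (5,3); ray(1,-1) blocked at (4,0)]
  WK@(4,0): attacks (4,1) (5,0) (3,0) (5,1) (3,1)
  WR@(5,4): attacks (5,5) (5,3) (4,4) (3,4) (2,4) (1,4) (0,4) [ray(0,-1) blocked at (5,3)]
W attacks (2,2): yes

Answer: yes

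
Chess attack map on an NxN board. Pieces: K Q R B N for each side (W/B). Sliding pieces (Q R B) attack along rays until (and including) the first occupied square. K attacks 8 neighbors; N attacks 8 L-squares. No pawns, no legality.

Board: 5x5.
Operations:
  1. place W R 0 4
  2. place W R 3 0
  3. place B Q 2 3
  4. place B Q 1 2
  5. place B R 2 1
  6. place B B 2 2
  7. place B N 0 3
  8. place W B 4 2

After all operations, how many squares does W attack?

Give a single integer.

Answer: 12

Derivation:
Op 1: place WR@(0,4)
Op 2: place WR@(3,0)
Op 3: place BQ@(2,3)
Op 4: place BQ@(1,2)
Op 5: place BR@(2,1)
Op 6: place BB@(2,2)
Op 7: place BN@(0,3)
Op 8: place WB@(4,2)
Per-piece attacks for W:
  WR@(0,4): attacks (0,3) (1,4) (2,4) (3,4) (4,4) [ray(0,-1) blocked at (0,3)]
  WR@(3,0): attacks (3,1) (3,2) (3,3) (3,4) (4,0) (2,0) (1,0) (0,0)
  WB@(4,2): attacks (3,3) (2,4) (3,1) (2,0)
Union (12 distinct): (0,0) (0,3) (1,0) (1,4) (2,0) (2,4) (3,1) (3,2) (3,3) (3,4) (4,0) (4,4)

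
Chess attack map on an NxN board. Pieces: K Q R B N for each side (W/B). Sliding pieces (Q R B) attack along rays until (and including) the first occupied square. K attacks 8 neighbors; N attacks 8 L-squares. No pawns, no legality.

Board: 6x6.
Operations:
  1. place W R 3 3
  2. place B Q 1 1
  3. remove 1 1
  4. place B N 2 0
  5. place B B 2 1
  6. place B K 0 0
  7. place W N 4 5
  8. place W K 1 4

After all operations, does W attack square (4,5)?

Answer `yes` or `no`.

Answer: no

Derivation:
Op 1: place WR@(3,3)
Op 2: place BQ@(1,1)
Op 3: remove (1,1)
Op 4: place BN@(2,0)
Op 5: place BB@(2,1)
Op 6: place BK@(0,0)
Op 7: place WN@(4,5)
Op 8: place WK@(1,4)
Per-piece attacks for W:
  WK@(1,4): attacks (1,5) (1,3) (2,4) (0,4) (2,5) (2,3) (0,5) (0,3)
  WR@(3,3): attacks (3,4) (3,5) (3,2) (3,1) (3,0) (4,3) (5,3) (2,3) (1,3) (0,3)
  WN@(4,5): attacks (5,3) (3,3) (2,4)
W attacks (4,5): no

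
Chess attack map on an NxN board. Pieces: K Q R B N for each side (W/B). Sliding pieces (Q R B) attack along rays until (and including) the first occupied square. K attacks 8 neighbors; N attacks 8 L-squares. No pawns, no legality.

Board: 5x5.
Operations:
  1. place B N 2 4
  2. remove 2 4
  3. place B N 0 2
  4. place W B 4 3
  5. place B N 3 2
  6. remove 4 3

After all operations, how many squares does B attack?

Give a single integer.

Answer: 10

Derivation:
Op 1: place BN@(2,4)
Op 2: remove (2,4)
Op 3: place BN@(0,2)
Op 4: place WB@(4,3)
Op 5: place BN@(3,2)
Op 6: remove (4,3)
Per-piece attacks for B:
  BN@(0,2): attacks (1,4) (2,3) (1,0) (2,1)
  BN@(3,2): attacks (4,4) (2,4) (1,3) (4,0) (2,0) (1,1)
Union (10 distinct): (1,0) (1,1) (1,3) (1,4) (2,0) (2,1) (2,3) (2,4) (4,0) (4,4)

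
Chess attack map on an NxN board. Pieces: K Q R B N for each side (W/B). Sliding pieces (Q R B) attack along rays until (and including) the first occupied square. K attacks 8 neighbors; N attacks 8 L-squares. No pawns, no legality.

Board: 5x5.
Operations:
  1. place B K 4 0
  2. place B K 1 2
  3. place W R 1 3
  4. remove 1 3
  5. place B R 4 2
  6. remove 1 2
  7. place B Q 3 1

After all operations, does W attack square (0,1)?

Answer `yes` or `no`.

Op 1: place BK@(4,0)
Op 2: place BK@(1,2)
Op 3: place WR@(1,3)
Op 4: remove (1,3)
Op 5: place BR@(4,2)
Op 6: remove (1,2)
Op 7: place BQ@(3,1)
Per-piece attacks for W:
W attacks (0,1): no

Answer: no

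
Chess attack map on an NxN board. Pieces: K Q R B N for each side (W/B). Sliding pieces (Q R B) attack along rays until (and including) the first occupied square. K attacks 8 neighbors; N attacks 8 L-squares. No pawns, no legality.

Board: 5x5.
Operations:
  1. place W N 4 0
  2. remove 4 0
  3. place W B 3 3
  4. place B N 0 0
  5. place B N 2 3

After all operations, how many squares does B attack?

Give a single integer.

Op 1: place WN@(4,0)
Op 2: remove (4,0)
Op 3: place WB@(3,3)
Op 4: place BN@(0,0)
Op 5: place BN@(2,3)
Per-piece attacks for B:
  BN@(0,0): attacks (1,2) (2,1)
  BN@(2,3): attacks (4,4) (0,4) (3,1) (4,2) (1,1) (0,2)
Union (8 distinct): (0,2) (0,4) (1,1) (1,2) (2,1) (3,1) (4,2) (4,4)

Answer: 8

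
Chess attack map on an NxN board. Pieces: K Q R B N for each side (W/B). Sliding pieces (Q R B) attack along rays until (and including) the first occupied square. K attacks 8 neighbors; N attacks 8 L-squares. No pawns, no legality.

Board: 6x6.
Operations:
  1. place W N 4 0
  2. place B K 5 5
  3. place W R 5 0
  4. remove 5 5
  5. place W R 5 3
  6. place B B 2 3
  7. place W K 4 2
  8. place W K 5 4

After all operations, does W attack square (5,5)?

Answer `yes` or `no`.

Op 1: place WN@(4,0)
Op 2: place BK@(5,5)
Op 3: place WR@(5,0)
Op 4: remove (5,5)
Op 5: place WR@(5,3)
Op 6: place BB@(2,3)
Op 7: place WK@(4,2)
Op 8: place WK@(5,4)
Per-piece attacks for W:
  WN@(4,0): attacks (5,2) (3,2) (2,1)
  WK@(4,2): attacks (4,3) (4,1) (5,2) (3,2) (5,3) (5,1) (3,3) (3,1)
  WR@(5,0): attacks (5,1) (5,2) (5,3) (4,0) [ray(0,1) blocked at (5,3); ray(-1,0) blocked at (4,0)]
  WR@(5,3): attacks (5,4) (5,2) (5,1) (5,0) (4,3) (3,3) (2,3) [ray(0,1) blocked at (5,4); ray(0,-1) blocked at (5,0); ray(-1,0) blocked at (2,3)]
  WK@(5,4): attacks (5,5) (5,3) (4,4) (4,5) (4,3)
W attacks (5,5): yes

Answer: yes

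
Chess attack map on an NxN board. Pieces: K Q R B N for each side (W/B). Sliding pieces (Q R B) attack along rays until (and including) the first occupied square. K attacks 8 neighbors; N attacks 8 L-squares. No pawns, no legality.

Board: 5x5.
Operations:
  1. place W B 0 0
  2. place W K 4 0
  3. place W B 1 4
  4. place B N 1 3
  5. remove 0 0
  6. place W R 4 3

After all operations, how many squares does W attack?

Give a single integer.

Answer: 11

Derivation:
Op 1: place WB@(0,0)
Op 2: place WK@(4,0)
Op 3: place WB@(1,4)
Op 4: place BN@(1,3)
Op 5: remove (0,0)
Op 6: place WR@(4,3)
Per-piece attacks for W:
  WB@(1,4): attacks (2,3) (3,2) (4,1) (0,3)
  WK@(4,0): attacks (4,1) (3,0) (3,1)
  WR@(4,3): attacks (4,4) (4,2) (4,1) (4,0) (3,3) (2,3) (1,3) [ray(0,-1) blocked at (4,0); ray(-1,0) blocked at (1,3)]
Union (11 distinct): (0,3) (1,3) (2,3) (3,0) (3,1) (3,2) (3,3) (4,0) (4,1) (4,2) (4,4)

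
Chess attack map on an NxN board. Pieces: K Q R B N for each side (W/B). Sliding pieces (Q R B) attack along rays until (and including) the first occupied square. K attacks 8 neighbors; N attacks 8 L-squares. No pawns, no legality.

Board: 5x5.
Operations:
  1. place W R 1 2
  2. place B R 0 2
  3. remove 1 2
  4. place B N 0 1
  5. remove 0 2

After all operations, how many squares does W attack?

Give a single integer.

Op 1: place WR@(1,2)
Op 2: place BR@(0,2)
Op 3: remove (1,2)
Op 4: place BN@(0,1)
Op 5: remove (0,2)
Per-piece attacks for W:
Union (0 distinct): (none)

Answer: 0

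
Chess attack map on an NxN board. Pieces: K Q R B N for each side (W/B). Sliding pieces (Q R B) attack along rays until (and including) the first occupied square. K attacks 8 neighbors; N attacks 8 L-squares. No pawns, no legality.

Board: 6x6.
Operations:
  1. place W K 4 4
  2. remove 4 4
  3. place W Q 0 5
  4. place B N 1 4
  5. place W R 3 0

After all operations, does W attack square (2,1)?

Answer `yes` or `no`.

Op 1: place WK@(4,4)
Op 2: remove (4,4)
Op 3: place WQ@(0,5)
Op 4: place BN@(1,4)
Op 5: place WR@(3,0)
Per-piece attacks for W:
  WQ@(0,5): attacks (0,4) (0,3) (0,2) (0,1) (0,0) (1,5) (2,5) (3,5) (4,5) (5,5) (1,4) [ray(1,-1) blocked at (1,4)]
  WR@(3,0): attacks (3,1) (3,2) (3,3) (3,4) (3,5) (4,0) (5,0) (2,0) (1,0) (0,0)
W attacks (2,1): no

Answer: no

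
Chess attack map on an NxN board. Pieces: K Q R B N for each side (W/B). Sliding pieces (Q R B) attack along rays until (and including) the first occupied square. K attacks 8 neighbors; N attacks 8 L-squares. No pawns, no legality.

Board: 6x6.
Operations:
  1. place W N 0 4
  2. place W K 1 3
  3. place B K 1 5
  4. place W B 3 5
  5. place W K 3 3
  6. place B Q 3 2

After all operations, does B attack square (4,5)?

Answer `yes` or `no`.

Op 1: place WN@(0,4)
Op 2: place WK@(1,3)
Op 3: place BK@(1,5)
Op 4: place WB@(3,5)
Op 5: place WK@(3,3)
Op 6: place BQ@(3,2)
Per-piece attacks for B:
  BK@(1,5): attacks (1,4) (2,5) (0,5) (2,4) (0,4)
  BQ@(3,2): attacks (3,3) (3,1) (3,0) (4,2) (5,2) (2,2) (1,2) (0,2) (4,3) (5,4) (4,1) (5,0) (2,3) (1,4) (0,5) (2,1) (1,0) [ray(0,1) blocked at (3,3)]
B attacks (4,5): no

Answer: no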